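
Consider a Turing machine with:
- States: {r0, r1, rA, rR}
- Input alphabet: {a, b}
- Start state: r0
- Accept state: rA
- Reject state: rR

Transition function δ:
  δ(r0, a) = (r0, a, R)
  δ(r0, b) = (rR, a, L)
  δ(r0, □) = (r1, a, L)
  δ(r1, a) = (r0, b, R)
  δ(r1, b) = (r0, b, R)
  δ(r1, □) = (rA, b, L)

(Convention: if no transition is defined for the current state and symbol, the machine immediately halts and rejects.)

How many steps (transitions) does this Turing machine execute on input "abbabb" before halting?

Execution trace:
Initial: [r0]abbabb
Step 1: δ(r0, a) = (r0, a, R) → a[r0]bbabb
Step 2: δ(r0, b) = (rR, a, L) → [rR]aababb

The machine reaches the reject state rR and halts.

The machine executed 2 steps before halting.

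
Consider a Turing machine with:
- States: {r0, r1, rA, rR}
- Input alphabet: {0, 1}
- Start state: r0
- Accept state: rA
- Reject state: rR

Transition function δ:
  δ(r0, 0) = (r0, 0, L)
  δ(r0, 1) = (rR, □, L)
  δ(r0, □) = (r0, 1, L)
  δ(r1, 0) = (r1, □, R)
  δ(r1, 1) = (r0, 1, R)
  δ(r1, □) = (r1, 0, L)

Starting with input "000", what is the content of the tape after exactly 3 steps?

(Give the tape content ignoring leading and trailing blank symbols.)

Execution trace:
Initial: [r0]000
Step 1: δ(r0, 0) = (r0, 0, L) → [r0]□000
Step 2: δ(r0, □) = (r0, 1, L) → [r0]□1000
Step 3: δ(r0, □) = (r0, 1, L) → [r0]□11000

After 3 steps, the tape (ignoring leading/trailing blanks) is: 11000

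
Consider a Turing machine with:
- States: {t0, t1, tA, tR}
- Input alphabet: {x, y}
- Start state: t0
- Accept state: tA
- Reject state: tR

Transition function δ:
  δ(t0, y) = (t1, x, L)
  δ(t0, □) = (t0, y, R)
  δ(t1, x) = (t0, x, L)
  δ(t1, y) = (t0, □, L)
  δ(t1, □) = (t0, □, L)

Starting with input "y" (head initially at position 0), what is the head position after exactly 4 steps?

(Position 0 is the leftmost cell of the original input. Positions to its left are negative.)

Execution trace (head position shown):
Step 0: [t0]y  (head at position 0)
Step 1: move left → [t1]□x  (head at position -1)
Step 2: move left → [t0]□□x  (head at position -2)
Step 3: move right → y[t0]□x  (head at position -1)
Step 4: move right → yy[t0]x  (head at position 0)

After 4 steps, the head is at position 0.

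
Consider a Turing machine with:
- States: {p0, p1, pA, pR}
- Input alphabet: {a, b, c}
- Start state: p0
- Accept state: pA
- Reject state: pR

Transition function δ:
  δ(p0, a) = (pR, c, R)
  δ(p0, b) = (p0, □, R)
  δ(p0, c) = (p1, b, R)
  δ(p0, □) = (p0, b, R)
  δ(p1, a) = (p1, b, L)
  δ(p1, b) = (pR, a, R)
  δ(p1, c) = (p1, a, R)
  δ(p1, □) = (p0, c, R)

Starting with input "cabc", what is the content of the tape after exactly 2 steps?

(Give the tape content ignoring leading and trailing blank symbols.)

Execution trace:
Initial: [p0]cabc
Step 1: δ(p0, c) = (p1, b, R) → b[p1]abc
Step 2: δ(p1, a) = (p1, b, L) → [p1]bbbc

After 2 steps, the tape (ignoring leading/trailing blanks) is: bbbc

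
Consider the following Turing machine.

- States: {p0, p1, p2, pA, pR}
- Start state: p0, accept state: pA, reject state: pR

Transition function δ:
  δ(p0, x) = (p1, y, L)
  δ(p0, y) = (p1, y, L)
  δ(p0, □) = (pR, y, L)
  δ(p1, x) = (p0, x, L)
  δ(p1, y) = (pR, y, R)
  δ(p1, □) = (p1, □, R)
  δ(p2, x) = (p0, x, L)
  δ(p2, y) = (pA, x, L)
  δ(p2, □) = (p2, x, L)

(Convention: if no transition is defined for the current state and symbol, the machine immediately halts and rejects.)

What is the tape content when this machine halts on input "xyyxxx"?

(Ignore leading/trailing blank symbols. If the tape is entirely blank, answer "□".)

Execution trace:
Initial: [p0]xyyxxx
Step 1: δ(p0, x) = (p1, y, L) → [p1]□yyyxxx
Step 2: δ(p1, □) = (p1, □, R) → □[p1]yyyxxx
Step 3: δ(p1, y) = (pR, y, R) → □y[pR]yyxxx

The machine reaches the reject state pR and halts.

Final tape (ignoring leading/trailing blanks): yyyxxx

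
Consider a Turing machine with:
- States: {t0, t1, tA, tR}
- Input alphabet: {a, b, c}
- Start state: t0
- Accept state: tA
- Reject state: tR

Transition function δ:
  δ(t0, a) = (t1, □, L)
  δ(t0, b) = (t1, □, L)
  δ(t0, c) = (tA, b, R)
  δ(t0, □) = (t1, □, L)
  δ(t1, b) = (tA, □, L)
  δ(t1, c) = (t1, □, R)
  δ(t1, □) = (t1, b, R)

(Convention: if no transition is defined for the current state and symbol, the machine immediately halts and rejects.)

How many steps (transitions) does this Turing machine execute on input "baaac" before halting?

Execution trace:
Initial: [t0]baaac
Step 1: δ(t0, b) = (t1, □, L) → [t1]□□aaac
Step 2: δ(t1, □) = (t1, b, R) → b[t1]□aaac
Step 3: δ(t1, □) = (t1, b, R) → bb[t1]aaac

No transition is defined for δ(t1, a). By convention the machine halts and rejects.

The machine executed 3 steps before halting.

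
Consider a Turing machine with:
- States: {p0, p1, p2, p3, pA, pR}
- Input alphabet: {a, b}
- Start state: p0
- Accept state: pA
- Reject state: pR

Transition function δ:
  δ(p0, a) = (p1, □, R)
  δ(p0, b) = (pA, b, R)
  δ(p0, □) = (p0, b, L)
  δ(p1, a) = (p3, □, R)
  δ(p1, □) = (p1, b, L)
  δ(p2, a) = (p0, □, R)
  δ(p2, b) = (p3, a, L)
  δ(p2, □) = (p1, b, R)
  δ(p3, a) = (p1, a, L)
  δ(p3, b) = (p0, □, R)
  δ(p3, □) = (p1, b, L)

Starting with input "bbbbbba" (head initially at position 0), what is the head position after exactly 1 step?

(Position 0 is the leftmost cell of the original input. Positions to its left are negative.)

Execution trace (head position shown):
Step 0: [p0]bbbbbba  (head at position 0)
Step 1: move right → b[pA]bbbbba  (head at position 1)

After 1 step, the head is at position 1.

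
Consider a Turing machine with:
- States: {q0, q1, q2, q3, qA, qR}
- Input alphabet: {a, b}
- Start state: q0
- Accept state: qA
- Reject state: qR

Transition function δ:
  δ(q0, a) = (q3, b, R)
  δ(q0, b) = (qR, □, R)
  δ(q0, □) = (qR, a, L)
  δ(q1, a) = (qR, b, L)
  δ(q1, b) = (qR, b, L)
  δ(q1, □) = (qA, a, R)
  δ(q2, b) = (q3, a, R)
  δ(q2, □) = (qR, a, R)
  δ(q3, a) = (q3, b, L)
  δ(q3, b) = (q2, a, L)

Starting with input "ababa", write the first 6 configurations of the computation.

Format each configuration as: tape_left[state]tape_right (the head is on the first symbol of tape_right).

Transitions applied:
Step 1: δ(q0, a) = (q3, b, R)
Step 2: δ(q3, b) = (q2, a, L)
Step 3: δ(q2, b) = (q3, a, R)
Step 4: δ(q3, a) = (q3, b, L)
Step 5: δ(q3, a) = (q3, b, L)

The first 6 configurations are:
[q0]ababa ⊢ b[q3]baba ⊢ [q2]baaba ⊢ a[q3]aaba ⊢ [q3]ababa ⊢ [q3]□bbaba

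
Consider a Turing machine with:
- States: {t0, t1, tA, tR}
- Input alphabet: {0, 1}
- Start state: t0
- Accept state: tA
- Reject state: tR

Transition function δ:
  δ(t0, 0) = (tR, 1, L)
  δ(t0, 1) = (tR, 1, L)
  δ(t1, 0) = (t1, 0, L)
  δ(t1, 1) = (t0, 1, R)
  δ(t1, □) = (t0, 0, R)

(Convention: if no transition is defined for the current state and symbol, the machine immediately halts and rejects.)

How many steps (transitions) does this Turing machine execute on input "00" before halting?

Execution trace:
Initial: [t0]00
Step 1: δ(t0, 0) = (tR, 1, L) → [tR]□10

The machine reaches the reject state tR and halts.

The machine executed 1 step before halting.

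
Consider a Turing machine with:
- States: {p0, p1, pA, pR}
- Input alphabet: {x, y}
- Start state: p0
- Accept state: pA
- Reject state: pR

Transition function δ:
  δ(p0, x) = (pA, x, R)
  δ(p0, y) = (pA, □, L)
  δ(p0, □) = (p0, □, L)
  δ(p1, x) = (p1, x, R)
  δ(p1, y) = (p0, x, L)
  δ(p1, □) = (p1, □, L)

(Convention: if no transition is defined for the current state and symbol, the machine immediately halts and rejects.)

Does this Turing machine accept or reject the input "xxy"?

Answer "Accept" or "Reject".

Execution trace:
Initial: [p0]xxy
Step 1: δ(p0, x) = (pA, x, R) → x[pA]xy

The machine reaches the accept state pA and halts.

Answer: Accept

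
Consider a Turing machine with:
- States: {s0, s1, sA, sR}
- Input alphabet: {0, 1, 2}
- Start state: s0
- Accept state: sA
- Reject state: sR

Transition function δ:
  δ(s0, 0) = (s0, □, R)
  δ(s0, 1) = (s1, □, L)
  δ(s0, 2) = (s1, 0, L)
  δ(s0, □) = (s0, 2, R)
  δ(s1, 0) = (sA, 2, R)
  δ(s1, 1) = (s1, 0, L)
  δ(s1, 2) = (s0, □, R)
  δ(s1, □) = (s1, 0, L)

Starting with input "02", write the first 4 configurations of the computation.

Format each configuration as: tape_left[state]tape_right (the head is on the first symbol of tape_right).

Transitions applied:
Step 1: δ(s0, 0) = (s0, □, R)
Step 2: δ(s0, 2) = (s1, 0, L)
Step 3: δ(s1, □) = (s1, 0, L)

The first 4 configurations are:
[s0]02 ⊢ □[s0]2 ⊢ [s1]□0 ⊢ [s1]□00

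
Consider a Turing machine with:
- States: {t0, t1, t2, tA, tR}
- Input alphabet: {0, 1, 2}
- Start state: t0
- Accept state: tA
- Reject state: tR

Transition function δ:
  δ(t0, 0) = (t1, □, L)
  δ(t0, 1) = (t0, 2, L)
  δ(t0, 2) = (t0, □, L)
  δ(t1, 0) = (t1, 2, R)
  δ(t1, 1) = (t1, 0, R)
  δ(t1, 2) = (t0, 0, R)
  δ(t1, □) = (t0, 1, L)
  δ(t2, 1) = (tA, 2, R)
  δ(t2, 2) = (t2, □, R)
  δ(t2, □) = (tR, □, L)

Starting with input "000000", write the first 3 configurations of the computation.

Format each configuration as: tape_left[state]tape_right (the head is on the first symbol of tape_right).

Transitions applied:
Step 1: δ(t0, 0) = (t1, □, L)
Step 2: δ(t1, □) = (t0, 1, L)

The first 3 configurations are:
[t0]000000 ⊢ [t1]□□00000 ⊢ [t0]□1□00000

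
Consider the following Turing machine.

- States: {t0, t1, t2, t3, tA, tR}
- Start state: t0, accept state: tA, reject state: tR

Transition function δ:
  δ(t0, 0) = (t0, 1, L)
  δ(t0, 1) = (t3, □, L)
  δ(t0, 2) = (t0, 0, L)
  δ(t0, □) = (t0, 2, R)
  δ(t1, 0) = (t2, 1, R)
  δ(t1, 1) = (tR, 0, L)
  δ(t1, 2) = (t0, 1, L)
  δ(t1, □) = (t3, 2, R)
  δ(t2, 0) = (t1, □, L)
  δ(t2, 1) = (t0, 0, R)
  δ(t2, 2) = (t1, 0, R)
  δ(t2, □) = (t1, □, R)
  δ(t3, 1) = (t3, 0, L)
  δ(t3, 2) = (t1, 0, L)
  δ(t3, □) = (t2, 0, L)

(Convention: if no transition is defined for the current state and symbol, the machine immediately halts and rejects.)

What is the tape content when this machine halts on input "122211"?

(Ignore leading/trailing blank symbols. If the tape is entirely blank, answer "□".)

Execution trace:
Initial: [t0]122211
Step 1: δ(t0, 1) = (t3, □, L) → [t3]□□22211
Step 2: δ(t3, □) = (t2, 0, L) → [t2]□0□22211
Step 3: δ(t2, □) = (t1, □, R) → □[t1]0□22211
Step 4: δ(t1, 0) = (t2, 1, R) → □1[t2]□22211
Step 5: δ(t2, □) = (t1, □, R) → □1□[t1]22211
Step 6: δ(t1, 2) = (t0, 1, L) → □1[t0]□12211
Step 7: δ(t0, □) = (t0, 2, R) → □12[t0]12211
Step 8: δ(t0, 1) = (t3, □, L) → □1[t3]2□2211
Step 9: δ(t3, 2) = (t1, 0, L) → □[t1]10□2211
Step 10: δ(t1, 1) = (tR, 0, L) → [tR]□00□2211

The machine reaches the reject state tR and halts.

Final tape (ignoring leading/trailing blanks): 00□2211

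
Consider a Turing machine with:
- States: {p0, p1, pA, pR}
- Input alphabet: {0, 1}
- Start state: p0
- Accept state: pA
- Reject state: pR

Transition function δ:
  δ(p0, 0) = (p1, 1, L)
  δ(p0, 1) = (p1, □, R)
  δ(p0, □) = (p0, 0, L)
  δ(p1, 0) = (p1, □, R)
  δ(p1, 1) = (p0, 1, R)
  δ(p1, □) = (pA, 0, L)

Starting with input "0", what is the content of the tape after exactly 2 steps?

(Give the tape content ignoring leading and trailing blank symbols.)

Execution trace:
Initial: [p0]0
Step 1: δ(p0, 0) = (p1, 1, L) → [p1]□1
Step 2: δ(p1, □) = (pA, 0, L) → [pA]□01

The machine reaches the accept state pA and halts.

After 2 steps, the tape (ignoring leading/trailing blanks) is: 01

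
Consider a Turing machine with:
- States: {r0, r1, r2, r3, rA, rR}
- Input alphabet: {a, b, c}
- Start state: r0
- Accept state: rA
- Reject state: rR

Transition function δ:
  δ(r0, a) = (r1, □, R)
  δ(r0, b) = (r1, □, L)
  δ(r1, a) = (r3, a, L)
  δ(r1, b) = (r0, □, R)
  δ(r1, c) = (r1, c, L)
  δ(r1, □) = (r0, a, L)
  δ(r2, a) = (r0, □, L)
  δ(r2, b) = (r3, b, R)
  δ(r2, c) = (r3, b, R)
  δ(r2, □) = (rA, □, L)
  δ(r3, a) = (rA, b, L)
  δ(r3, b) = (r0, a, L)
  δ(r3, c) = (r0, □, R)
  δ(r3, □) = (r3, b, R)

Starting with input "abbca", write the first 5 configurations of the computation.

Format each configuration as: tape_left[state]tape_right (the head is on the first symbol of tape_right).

Transitions applied:
Step 1: δ(r0, a) = (r1, □, R)
Step 2: δ(r1, b) = (r0, □, R)
Step 3: δ(r0, b) = (r1, □, L)
Step 4: δ(r1, □) = (r0, a, L)

The first 5 configurations are:
[r0]abbca ⊢ □[r1]bbca ⊢ □□[r0]bca ⊢ □[r1]□□ca ⊢ [r0]□a□ca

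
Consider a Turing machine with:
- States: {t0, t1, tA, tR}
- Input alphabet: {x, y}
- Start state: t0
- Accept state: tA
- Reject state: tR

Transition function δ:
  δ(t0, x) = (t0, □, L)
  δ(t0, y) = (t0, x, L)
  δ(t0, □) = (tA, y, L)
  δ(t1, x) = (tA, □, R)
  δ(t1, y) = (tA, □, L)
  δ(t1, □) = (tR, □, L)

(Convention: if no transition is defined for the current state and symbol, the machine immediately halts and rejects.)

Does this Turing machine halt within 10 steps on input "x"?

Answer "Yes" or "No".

Execution trace:
Initial: [t0]x
Step 1: δ(t0, x) = (t0, □, L) → [t0]□□
Step 2: δ(t0, □) = (tA, y, L) → [tA]□y□

The machine reaches the accept state tA and halts.
The machine halted after 2 steps (within the 10-step bound).

Answer: Yes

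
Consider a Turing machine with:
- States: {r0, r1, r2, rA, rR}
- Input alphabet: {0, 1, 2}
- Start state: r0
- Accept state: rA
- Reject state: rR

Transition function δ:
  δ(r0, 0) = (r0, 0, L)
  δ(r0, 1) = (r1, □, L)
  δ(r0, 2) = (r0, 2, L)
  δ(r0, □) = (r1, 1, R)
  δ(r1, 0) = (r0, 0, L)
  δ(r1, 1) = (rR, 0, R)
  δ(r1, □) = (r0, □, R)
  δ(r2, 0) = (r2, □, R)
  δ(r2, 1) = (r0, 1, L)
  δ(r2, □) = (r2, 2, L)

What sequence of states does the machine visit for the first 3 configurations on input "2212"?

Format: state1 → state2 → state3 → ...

Execution trace:
Initial: [r0]2212
Step 1: δ(r0, 2) = (r0, 2, L) → [r0]□2212
Step 2: δ(r0, □) = (r1, 1, R) → 1[r1]2212

No transition is defined for δ(r1, 2). By convention the machine halts and rejects.

State sequence: r0 → r0 → r1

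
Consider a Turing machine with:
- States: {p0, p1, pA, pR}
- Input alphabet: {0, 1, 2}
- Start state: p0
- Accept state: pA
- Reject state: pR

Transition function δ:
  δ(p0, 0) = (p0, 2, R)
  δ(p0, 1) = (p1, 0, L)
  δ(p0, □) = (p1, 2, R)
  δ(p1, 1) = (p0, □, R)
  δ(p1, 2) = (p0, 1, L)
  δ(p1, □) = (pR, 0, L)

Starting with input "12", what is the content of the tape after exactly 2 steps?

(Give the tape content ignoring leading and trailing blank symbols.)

Execution trace:
Initial: [p0]12
Step 1: δ(p0, 1) = (p1, 0, L) → [p1]□02
Step 2: δ(p1, □) = (pR, 0, L) → [pR]□002

The machine reaches the reject state pR and halts.

After 2 steps, the tape (ignoring leading/trailing blanks) is: 002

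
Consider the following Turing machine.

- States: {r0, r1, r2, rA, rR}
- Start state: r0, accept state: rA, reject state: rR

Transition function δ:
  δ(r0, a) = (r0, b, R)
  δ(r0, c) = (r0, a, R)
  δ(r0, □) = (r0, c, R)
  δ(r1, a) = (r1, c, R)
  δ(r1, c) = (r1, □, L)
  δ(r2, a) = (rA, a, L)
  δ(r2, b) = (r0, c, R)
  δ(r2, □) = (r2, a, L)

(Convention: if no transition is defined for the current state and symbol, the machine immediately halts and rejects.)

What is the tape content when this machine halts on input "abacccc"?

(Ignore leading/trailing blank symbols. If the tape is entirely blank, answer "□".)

Execution trace:
Initial: [r0]abacccc
Step 1: δ(r0, a) = (r0, b, R) → b[r0]bacccc

No transition is defined for δ(r0, b). By convention the machine halts and rejects.

Final tape (ignoring leading/trailing blanks): bbacccc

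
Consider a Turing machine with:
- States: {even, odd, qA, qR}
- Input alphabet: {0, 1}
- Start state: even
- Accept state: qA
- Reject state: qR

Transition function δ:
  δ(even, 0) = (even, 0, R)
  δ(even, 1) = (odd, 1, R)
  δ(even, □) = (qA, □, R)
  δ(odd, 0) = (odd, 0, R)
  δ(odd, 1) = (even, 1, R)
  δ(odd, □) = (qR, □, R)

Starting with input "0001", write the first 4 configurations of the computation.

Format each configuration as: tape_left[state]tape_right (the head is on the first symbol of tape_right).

Transitions applied:
Step 1: δ(even, 0) = (even, 0, R)
Step 2: δ(even, 0) = (even, 0, R)
Step 3: δ(even, 0) = (even, 0, R)

The first 4 configurations are:
[even]0001 ⊢ 0[even]001 ⊢ 00[even]01 ⊢ 000[even]1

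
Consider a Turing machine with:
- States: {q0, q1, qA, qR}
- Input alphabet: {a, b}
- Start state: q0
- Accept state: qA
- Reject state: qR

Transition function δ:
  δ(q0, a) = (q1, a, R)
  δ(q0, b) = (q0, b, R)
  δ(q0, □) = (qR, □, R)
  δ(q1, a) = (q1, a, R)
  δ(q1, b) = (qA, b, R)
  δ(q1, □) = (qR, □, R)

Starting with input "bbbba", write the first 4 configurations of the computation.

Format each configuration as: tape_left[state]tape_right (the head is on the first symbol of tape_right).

Transitions applied:
Step 1: δ(q0, b) = (q0, b, R)
Step 2: δ(q0, b) = (q0, b, R)
Step 3: δ(q0, b) = (q0, b, R)

The first 4 configurations are:
[q0]bbbba ⊢ b[q0]bbba ⊢ bb[q0]bba ⊢ bbb[q0]ba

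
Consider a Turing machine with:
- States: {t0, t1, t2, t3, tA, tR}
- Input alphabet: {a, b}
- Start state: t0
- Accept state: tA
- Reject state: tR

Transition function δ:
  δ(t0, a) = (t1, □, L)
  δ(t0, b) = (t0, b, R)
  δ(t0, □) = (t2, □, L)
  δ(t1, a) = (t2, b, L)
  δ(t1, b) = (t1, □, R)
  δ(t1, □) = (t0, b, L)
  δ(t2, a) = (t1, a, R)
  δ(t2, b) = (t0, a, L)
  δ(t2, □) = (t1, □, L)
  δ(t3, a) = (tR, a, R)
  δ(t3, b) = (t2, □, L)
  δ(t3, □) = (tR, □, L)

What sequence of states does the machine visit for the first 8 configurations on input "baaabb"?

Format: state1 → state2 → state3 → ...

Execution trace:
Initial: [t0]baaabb
Step 1: δ(t0, b) = (t0, b, R) → b[t0]aaabb
Step 2: δ(t0, a) = (t1, □, L) → [t1]b□aabb
Step 3: δ(t1, b) = (t1, □, R) → □[t1]□aabb
Step 4: δ(t1, □) = (t0, b, L) → [t0]□baabb
Step 5: δ(t0, □) = (t2, □, L) → [t2]□□baabb
Step 6: δ(t2, □) = (t1, □, L) → [t1]□□□baabb
Step 7: δ(t1, □) = (t0, b, L) → [t0]□b□□baabb

State sequence: t0 → t0 → t1 → t1 → t0 → t2 → t1 → t0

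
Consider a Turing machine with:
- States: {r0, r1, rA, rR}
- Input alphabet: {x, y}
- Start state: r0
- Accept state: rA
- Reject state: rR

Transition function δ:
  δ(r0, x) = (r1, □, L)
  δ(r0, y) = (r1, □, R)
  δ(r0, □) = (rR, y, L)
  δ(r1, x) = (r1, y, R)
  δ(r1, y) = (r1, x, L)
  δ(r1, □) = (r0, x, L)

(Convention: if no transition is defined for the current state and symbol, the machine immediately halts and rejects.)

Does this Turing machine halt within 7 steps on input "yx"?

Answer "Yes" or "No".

Execution trace:
Initial: [r0]yx
Step 1: δ(r0, y) = (r1, □, R) → □[r1]x
Step 2: δ(r1, x) = (r1, y, R) → □y[r1]□
Step 3: δ(r1, □) = (r0, x, L) → □[r0]yx
Step 4: δ(r0, y) = (r1, □, R) → □□[r1]x
Step 5: δ(r1, x) = (r1, y, R) → □□y[r1]□
Step 6: δ(r1, □) = (r0, x, L) → □□[r0]yx
Step 7: δ(r0, y) = (r1, □, R) → □□□[r1]x

The machine has not reached a halting state after 7 steps.
The machine did not halt within the 7-step bound.

Answer: No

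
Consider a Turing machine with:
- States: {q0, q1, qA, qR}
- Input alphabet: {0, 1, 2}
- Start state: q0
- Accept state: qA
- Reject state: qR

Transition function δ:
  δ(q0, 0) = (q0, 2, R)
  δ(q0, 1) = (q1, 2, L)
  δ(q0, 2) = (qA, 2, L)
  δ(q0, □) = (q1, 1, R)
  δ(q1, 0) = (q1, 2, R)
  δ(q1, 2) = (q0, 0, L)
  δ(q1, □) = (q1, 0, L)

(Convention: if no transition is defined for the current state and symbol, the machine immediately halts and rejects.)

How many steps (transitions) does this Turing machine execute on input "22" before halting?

Execution trace:
Initial: [q0]22
Step 1: δ(q0, 2) = (qA, 2, L) → [qA]□22

The machine reaches the accept state qA and halts.

The machine executed 1 step before halting.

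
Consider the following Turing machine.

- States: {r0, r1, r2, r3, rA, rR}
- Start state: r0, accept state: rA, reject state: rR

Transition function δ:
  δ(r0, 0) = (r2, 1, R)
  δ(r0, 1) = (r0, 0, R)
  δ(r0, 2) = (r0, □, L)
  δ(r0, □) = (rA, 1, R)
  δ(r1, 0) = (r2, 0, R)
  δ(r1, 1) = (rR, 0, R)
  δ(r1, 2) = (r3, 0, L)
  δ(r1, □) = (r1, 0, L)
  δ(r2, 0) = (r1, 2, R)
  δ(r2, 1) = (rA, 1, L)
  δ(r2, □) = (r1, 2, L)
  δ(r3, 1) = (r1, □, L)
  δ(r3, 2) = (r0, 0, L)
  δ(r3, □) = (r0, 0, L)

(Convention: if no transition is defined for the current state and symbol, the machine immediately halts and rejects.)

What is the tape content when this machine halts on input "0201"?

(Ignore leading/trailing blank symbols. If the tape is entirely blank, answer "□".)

Execution trace:
Initial: [r0]0201
Step 1: δ(r0, 0) = (r2, 1, R) → 1[r2]201

No transition is defined for δ(r2, 2). By convention the machine halts and rejects.

Final tape (ignoring leading/trailing blanks): 1201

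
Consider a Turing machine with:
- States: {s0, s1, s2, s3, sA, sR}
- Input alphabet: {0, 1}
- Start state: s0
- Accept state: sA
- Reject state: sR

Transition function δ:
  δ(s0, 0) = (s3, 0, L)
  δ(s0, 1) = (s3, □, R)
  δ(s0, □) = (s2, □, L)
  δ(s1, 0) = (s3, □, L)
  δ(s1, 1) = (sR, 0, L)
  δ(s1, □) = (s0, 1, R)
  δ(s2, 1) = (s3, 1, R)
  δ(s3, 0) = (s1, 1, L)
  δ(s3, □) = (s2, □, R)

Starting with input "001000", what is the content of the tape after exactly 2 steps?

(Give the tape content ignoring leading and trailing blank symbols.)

Execution trace:
Initial: [s0]001000
Step 1: δ(s0, 0) = (s3, 0, L) → [s3]□001000
Step 2: δ(s3, □) = (s2, □, R) → □[s2]001000

No transition is defined for δ(s2, 0). By convention the machine halts and rejects.

After 2 steps, the tape (ignoring leading/trailing blanks) is: 001000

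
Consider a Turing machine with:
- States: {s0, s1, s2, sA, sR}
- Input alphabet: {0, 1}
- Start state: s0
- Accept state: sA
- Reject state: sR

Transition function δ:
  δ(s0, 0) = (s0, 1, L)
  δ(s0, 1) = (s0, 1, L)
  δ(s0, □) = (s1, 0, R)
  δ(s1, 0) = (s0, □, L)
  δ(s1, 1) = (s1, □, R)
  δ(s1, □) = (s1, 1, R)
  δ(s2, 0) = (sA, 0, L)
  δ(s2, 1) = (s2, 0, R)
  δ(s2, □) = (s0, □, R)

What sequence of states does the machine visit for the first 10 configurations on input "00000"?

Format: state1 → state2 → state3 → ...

Execution trace:
Initial: [s0]00000
Step 1: δ(s0, 0) = (s0, 1, L) → [s0]□10000
Step 2: δ(s0, □) = (s1, 0, R) → 0[s1]10000
Step 3: δ(s1, 1) = (s1, □, R) → 0□[s1]0000
Step 4: δ(s1, 0) = (s0, □, L) → 0[s0]□□000
Step 5: δ(s0, □) = (s1, 0, R) → 00[s1]□000
Step 6: δ(s1, □) = (s1, 1, R) → 001[s1]000
Step 7: δ(s1, 0) = (s0, □, L) → 00[s0]1□00
Step 8: δ(s0, 1) = (s0, 1, L) → 0[s0]01□00
Step 9: δ(s0, 0) = (s0, 1, L) → [s0]011□00

State sequence: s0 → s0 → s1 → s1 → s0 → s1 → s1 → s0 → s0 → s0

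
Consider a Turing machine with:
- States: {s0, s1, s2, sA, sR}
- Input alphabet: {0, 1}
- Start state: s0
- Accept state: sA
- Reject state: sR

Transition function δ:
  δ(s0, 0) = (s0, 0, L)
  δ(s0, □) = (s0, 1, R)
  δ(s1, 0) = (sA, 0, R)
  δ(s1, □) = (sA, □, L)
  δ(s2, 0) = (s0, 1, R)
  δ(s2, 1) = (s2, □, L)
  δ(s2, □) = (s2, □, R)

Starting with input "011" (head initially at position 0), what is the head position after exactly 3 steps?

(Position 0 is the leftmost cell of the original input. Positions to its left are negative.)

Execution trace (head position shown):
Step 0: [s0]011  (head at position 0)
Step 1: move left → [s0]□011  (head at position -1)
Step 2: move right → 1[s0]011  (head at position 0)
Step 3: move left → [s0]1011  (head at position -1)

After 3 steps, the head is at position -1.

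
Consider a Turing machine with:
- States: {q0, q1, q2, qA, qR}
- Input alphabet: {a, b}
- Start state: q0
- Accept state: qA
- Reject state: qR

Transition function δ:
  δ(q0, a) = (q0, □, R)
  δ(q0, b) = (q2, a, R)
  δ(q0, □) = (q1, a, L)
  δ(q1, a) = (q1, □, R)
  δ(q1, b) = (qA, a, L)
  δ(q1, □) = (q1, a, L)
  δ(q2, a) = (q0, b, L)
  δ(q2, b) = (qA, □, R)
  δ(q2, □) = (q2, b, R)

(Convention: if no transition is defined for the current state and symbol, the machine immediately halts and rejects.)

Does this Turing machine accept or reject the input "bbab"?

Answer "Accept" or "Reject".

Execution trace:
Initial: [q0]bbab
Step 1: δ(q0, b) = (q2, a, R) → a[q2]bab
Step 2: δ(q2, b) = (qA, □, R) → a□[qA]ab

The machine reaches the accept state qA and halts.

Answer: Accept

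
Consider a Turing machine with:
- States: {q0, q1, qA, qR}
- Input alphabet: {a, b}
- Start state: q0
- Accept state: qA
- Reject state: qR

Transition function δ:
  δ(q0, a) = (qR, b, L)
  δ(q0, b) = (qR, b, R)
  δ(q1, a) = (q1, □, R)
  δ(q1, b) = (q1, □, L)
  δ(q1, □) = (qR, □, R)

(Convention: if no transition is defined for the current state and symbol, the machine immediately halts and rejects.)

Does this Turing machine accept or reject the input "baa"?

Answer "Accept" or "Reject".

Execution trace:
Initial: [q0]baa
Step 1: δ(q0, b) = (qR, b, R) → b[qR]aa

The machine reaches the reject state qR and halts.

Answer: Reject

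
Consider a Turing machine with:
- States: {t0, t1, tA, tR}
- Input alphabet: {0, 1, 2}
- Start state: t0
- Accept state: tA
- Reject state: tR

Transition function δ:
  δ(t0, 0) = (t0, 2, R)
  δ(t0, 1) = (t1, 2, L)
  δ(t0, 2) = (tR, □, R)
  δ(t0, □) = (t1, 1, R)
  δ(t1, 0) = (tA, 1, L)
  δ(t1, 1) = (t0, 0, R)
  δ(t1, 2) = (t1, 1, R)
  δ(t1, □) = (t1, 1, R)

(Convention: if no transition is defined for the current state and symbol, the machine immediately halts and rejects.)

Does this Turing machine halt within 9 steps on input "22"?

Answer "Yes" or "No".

Execution trace:
Initial: [t0]22
Step 1: δ(t0, 2) = (tR, □, R) → □[tR]2

The machine reaches the reject state tR and halts.
The machine halted after 1 step (within the 9-step bound).

Answer: Yes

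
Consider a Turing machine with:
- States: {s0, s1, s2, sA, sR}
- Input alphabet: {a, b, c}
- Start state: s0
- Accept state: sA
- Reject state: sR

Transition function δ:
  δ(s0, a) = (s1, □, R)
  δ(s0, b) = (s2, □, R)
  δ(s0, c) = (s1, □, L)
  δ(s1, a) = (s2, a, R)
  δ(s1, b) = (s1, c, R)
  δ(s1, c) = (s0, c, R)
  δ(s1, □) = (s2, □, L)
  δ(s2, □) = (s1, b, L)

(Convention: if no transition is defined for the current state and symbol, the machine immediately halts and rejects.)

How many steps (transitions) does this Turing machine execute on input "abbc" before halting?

Execution trace:
Initial: [s0]abbc
Step 1: δ(s0, a) = (s1, □, R) → □[s1]bbc
Step 2: δ(s1, b) = (s1, c, R) → □c[s1]bc
Step 3: δ(s1, b) = (s1, c, R) → □cc[s1]c
Step 4: δ(s1, c) = (s0, c, R) → □ccc[s0]□

No transition is defined for δ(s0, □). By convention the machine halts and rejects.

The machine executed 4 steps before halting.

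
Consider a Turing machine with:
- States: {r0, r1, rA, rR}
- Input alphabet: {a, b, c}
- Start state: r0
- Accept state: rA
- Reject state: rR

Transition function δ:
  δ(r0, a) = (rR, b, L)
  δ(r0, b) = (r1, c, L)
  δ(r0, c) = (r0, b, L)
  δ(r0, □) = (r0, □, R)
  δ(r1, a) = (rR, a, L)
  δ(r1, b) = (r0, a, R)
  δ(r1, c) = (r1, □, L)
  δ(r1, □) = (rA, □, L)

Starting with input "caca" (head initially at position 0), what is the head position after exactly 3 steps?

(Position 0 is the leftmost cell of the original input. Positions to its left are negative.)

Execution trace (head position shown):
Step 0: [r0]caca  (head at position 0)
Step 1: move left → [r0]□baca  (head at position -1)
Step 2: move right → □[r0]baca  (head at position 0)
Step 3: move left → [r1]□caca  (head at position -1)

After 3 steps, the head is at position -1.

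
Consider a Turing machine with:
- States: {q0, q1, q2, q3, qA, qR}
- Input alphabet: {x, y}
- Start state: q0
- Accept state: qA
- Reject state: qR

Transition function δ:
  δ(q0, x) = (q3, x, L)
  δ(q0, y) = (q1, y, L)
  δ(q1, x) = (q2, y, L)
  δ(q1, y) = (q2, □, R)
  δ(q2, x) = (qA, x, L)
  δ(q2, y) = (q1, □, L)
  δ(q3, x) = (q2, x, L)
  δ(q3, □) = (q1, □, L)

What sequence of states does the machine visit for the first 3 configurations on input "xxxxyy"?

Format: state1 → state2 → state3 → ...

Execution trace:
Initial: [q0]xxxxyy
Step 1: δ(q0, x) = (q3, x, L) → [q3]□xxxxyy
Step 2: δ(q3, □) = (q1, □, L) → [q1]□□xxxxyy

No transition is defined for δ(q1, □). By convention the machine halts and rejects.

State sequence: q0 → q3 → q1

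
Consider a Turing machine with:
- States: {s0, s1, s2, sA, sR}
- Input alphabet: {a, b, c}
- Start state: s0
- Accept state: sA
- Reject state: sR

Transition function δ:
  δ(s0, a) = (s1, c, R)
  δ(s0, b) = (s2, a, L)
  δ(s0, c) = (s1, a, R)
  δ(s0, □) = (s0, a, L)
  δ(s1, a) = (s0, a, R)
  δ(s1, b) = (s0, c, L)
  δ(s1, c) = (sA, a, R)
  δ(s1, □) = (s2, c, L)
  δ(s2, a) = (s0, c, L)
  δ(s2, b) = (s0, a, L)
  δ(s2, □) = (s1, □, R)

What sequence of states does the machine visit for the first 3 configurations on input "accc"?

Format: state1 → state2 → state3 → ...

Execution trace:
Initial: [s0]accc
Step 1: δ(s0, a) = (s1, c, R) → c[s1]ccc
Step 2: δ(s1, c) = (sA, a, R) → ca[sA]cc

The machine reaches the accept state sA and halts.

State sequence: s0 → s1 → sA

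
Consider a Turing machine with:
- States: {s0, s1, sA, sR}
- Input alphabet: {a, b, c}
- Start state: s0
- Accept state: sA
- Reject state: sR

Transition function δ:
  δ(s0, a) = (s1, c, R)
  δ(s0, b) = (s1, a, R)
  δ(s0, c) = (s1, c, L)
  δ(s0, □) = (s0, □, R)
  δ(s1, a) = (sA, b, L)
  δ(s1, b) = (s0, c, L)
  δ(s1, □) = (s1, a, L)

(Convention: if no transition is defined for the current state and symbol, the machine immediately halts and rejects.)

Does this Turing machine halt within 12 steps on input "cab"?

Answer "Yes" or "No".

Execution trace:
Initial: [s0]cab
Step 1: δ(s0, c) = (s1, c, L) → [s1]□cab
Step 2: δ(s1, □) = (s1, a, L) → [s1]□acab
Step 3: δ(s1, □) = (s1, a, L) → [s1]□aacab
Step 4: δ(s1, □) = (s1, a, L) → [s1]□aaacab
Step 5: δ(s1, □) = (s1, a, L) → [s1]□aaaacab
Step 6: δ(s1, □) = (s1, a, L) → [s1]□aaaaacab
Step 7: δ(s1, □) = (s1, a, L) → [s1]□aaaaaacab
Step 8: δ(s1, □) = (s1, a, L) → [s1]□aaaaaaacab
Step 9: δ(s1, □) = (s1, a, L) → [s1]□aaaaaaaacab
Step 10: δ(s1, □) = (s1, a, L) → [s1]□aaaaaaaaacab
Step 11: δ(s1, □) = (s1, a, L) → [s1]□aaaaaaaaaacab
Step 12: δ(s1, □) = (s1, a, L) → [s1]□aaaaaaaaaaacab

The machine has not reached a halting state after 12 steps.
The machine did not halt within the 12-step bound.

Answer: No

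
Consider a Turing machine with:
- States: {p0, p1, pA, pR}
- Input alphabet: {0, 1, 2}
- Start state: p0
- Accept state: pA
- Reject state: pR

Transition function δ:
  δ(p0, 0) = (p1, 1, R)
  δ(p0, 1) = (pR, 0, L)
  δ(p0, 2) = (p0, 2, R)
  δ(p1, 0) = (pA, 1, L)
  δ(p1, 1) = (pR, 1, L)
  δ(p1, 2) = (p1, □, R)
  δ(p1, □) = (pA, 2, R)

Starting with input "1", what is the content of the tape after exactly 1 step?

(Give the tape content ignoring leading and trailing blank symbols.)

Execution trace:
Initial: [p0]1
Step 1: δ(p0, 1) = (pR, 0, L) → [pR]□0

The machine reaches the reject state pR and halts.

After 1 step, the tape (ignoring leading/trailing blanks) is: 0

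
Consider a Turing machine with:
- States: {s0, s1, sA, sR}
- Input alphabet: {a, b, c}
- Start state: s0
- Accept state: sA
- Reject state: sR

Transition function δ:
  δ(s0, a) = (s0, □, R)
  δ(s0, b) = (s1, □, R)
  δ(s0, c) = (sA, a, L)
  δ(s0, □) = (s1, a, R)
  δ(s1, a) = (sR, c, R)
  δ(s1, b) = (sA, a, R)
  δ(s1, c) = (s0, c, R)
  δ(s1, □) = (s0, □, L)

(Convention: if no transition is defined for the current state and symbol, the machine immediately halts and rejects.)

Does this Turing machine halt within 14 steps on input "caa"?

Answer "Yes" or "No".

Execution trace:
Initial: [s0]caa
Step 1: δ(s0, c) = (sA, a, L) → [sA]□aaa

The machine reaches the accept state sA and halts.
The machine halted after 1 step (within the 14-step bound).

Answer: Yes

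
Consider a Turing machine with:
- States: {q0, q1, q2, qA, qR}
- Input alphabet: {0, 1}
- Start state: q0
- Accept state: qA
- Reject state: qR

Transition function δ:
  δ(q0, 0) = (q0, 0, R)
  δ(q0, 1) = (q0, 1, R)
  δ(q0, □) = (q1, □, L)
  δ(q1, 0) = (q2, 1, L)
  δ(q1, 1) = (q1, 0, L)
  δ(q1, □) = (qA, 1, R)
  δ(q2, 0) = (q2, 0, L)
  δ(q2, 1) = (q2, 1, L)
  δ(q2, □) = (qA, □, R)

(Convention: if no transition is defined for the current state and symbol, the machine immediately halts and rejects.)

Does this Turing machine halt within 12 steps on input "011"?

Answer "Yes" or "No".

Execution trace:
Initial: [q0]011
Step 1: δ(q0, 0) = (q0, 0, R) → 0[q0]11
Step 2: δ(q0, 1) = (q0, 1, R) → 01[q0]1
Step 3: δ(q0, 1) = (q0, 1, R) → 011[q0]□
Step 4: δ(q0, □) = (q1, □, L) → 01[q1]1□
Step 5: δ(q1, 1) = (q1, 0, L) → 0[q1]10□
Step 6: δ(q1, 1) = (q1, 0, L) → [q1]000□
Step 7: δ(q1, 0) = (q2, 1, L) → [q2]□100□
Step 8: δ(q2, □) = (qA, □, R) → □[qA]100□

The machine reaches the accept state qA and halts.
The machine halted after 8 steps (within the 12-step bound).

Answer: Yes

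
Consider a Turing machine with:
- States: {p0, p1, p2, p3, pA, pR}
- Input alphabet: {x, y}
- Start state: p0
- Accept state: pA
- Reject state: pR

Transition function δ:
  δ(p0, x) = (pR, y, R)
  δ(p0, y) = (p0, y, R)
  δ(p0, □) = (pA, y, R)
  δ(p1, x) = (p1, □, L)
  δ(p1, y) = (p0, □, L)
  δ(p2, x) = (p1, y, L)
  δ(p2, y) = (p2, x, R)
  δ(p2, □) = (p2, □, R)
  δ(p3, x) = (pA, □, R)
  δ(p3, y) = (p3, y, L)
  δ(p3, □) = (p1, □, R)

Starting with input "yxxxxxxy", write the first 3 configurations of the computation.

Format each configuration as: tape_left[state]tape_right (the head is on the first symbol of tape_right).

Transitions applied:
Step 1: δ(p0, y) = (p0, y, R)
Step 2: δ(p0, x) = (pR, y, R)

The first 3 configurations are:
[p0]yxxxxxxy ⊢ y[p0]xxxxxxy ⊢ yy[pR]xxxxxy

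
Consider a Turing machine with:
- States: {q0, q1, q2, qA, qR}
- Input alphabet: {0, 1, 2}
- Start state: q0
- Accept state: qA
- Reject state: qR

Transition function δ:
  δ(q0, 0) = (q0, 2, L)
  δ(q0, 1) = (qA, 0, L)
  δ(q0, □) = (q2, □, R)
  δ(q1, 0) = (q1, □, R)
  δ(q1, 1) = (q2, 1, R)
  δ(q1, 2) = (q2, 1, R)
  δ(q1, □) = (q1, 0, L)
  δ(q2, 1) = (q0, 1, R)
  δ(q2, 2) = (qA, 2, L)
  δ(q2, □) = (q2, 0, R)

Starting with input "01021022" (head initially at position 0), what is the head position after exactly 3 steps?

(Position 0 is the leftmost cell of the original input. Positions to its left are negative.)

Execution trace (head position shown):
Step 0: [q0]01021022  (head at position 0)
Step 1: move left → [q0]□21021022  (head at position -1)
Step 2: move right → □[q2]21021022  (head at position 0)
Step 3: move left → [qA]□21021022  (head at position -1)

After 3 steps, the head is at position -1.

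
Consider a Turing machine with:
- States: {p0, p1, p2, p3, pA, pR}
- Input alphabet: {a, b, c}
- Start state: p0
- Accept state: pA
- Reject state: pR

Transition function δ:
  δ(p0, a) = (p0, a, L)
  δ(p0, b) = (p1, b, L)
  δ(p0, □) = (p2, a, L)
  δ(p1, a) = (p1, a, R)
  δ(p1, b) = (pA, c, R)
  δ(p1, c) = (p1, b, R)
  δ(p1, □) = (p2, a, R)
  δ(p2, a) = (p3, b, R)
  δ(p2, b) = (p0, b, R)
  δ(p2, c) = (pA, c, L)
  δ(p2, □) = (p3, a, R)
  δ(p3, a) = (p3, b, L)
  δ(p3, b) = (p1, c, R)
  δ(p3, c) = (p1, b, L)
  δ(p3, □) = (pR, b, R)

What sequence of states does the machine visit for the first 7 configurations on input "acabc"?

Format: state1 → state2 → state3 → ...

Execution trace:
Initial: [p0]acabc
Step 1: δ(p0, a) = (p0, a, L) → [p0]□acabc
Step 2: δ(p0, □) = (p2, a, L) → [p2]□aacabc
Step 3: δ(p2, □) = (p3, a, R) → a[p3]aacabc
Step 4: δ(p3, a) = (p3, b, L) → [p3]abacabc
Step 5: δ(p3, a) = (p3, b, L) → [p3]□bbacabc
Step 6: δ(p3, □) = (pR, b, R) → b[pR]bbacabc

The machine reaches the reject state pR and halts.

State sequence: p0 → p0 → p2 → p3 → p3 → p3 → pR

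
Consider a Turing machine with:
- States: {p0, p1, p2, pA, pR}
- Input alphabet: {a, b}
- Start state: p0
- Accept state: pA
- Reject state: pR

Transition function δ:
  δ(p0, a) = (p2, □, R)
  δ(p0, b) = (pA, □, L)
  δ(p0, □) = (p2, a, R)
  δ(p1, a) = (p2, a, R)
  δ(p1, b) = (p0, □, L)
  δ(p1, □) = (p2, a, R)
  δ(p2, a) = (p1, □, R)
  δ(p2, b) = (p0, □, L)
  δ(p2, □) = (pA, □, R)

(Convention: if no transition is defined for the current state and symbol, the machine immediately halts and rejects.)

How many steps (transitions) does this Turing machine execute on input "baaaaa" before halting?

Execution trace:
Initial: [p0]baaaaa
Step 1: δ(p0, b) = (pA, □, L) → [pA]□□aaaaa

The machine reaches the accept state pA and halts.

The machine executed 1 step before halting.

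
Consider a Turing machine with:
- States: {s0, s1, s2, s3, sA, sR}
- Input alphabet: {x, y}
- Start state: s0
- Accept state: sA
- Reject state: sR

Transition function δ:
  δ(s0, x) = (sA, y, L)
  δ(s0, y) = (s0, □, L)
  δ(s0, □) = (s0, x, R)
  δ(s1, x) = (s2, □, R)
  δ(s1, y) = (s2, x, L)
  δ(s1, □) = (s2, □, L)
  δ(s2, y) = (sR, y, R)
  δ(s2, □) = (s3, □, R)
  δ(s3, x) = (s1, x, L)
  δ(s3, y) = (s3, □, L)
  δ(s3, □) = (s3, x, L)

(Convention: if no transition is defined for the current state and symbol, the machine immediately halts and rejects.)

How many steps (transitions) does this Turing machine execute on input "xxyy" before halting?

Execution trace:
Initial: [s0]xxyy
Step 1: δ(s0, x) = (sA, y, L) → [sA]□yxyy

The machine reaches the accept state sA and halts.

The machine executed 1 step before halting.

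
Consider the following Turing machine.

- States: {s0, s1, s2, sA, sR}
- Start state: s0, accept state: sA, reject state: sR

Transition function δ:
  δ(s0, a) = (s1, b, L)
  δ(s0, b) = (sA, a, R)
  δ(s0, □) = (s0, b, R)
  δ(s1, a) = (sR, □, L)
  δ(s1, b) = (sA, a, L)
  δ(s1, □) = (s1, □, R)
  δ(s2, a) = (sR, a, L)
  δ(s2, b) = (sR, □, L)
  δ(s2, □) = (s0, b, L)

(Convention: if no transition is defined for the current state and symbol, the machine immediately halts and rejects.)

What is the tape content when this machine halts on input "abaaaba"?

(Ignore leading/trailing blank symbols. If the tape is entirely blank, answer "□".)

Execution trace:
Initial: [s0]abaaaba
Step 1: δ(s0, a) = (s1, b, L) → [s1]□bbaaaba
Step 2: δ(s1, □) = (s1, □, R) → □[s1]bbaaaba
Step 3: δ(s1, b) = (sA, a, L) → [sA]□abaaaba

The machine reaches the accept state sA and halts.

Final tape (ignoring leading/trailing blanks): abaaaba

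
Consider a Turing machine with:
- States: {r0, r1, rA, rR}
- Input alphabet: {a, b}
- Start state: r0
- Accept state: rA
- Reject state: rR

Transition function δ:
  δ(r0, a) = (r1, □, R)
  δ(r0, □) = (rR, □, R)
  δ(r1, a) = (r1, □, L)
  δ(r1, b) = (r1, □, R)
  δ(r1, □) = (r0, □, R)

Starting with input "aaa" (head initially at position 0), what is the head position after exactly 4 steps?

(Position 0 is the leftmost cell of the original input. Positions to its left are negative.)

Execution trace (head position shown):
Step 0: [r0]aaa  (head at position 0)
Step 1: move right → □[r1]aa  (head at position 1)
Step 2: move left → [r1]□□a  (head at position 0)
Step 3: move right → □[r0]□a  (head at position 1)
Step 4: move right → □□[rR]a  (head at position 2)

After 4 steps, the head is at position 2.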